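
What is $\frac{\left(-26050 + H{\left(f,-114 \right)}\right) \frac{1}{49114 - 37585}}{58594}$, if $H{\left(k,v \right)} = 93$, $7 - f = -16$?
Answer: $- \frac{25957}{675530226} \approx -3.8425 \cdot 10^{-5}$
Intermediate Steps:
$f = 23$ ($f = 7 - -16 = 7 + 16 = 23$)
$\frac{\left(-26050 + H{\left(f,-114 \right)}\right) \frac{1}{49114 - 37585}}{58594} = \frac{\left(-26050 + 93\right) \frac{1}{49114 - 37585}}{58594} = - \frac{25957}{11529} \cdot \frac{1}{58594} = \left(-25957\right) \frac{1}{11529} \cdot \frac{1}{58594} = \left(- \frac{25957}{11529}\right) \frac{1}{58594} = - \frac{25957}{675530226}$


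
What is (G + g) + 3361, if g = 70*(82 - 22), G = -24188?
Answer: -16627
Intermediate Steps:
g = 4200 (g = 70*60 = 4200)
(G + g) + 3361 = (-24188 + 4200) + 3361 = -19988 + 3361 = -16627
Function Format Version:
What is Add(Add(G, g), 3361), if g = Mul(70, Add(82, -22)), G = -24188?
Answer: -16627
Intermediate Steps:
g = 4200 (g = Mul(70, 60) = 4200)
Add(Add(G, g), 3361) = Add(Add(-24188, 4200), 3361) = Add(-19988, 3361) = -16627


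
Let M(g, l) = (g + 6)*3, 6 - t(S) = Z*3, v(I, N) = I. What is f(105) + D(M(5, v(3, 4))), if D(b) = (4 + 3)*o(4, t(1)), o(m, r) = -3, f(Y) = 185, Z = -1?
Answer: 164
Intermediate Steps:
t(S) = 9 (t(S) = 6 - (-1)*3 = 6 - 1*(-3) = 6 + 3 = 9)
M(g, l) = 18 + 3*g (M(g, l) = (6 + g)*3 = 18 + 3*g)
D(b) = -21 (D(b) = (4 + 3)*(-3) = 7*(-3) = -21)
f(105) + D(M(5, v(3, 4))) = 185 - 21 = 164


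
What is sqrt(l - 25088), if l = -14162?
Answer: 5*I*sqrt(1570) ≈ 198.12*I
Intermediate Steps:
sqrt(l - 25088) = sqrt(-14162 - 25088) = sqrt(-39250) = 5*I*sqrt(1570)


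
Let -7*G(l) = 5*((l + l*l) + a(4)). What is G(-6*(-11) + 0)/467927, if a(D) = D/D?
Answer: -22115/3275489 ≈ -0.0067517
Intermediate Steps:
a(D) = 1
G(l) = -5/7 - 5*l/7 - 5*l²/7 (G(l) = -5*((l + l*l) + 1)/7 = -5*((l + l²) + 1)/7 = -5*(1 + l + l²)/7 = -(5 + 5*l + 5*l²)/7 = -5/7 - 5*l/7 - 5*l²/7)
G(-6*(-11) + 0)/467927 = (-5/7 - 5*(-6*(-11) + 0)/7 - 5*(-6*(-11) + 0)²/7)/467927 = (-5/7 - 5*(66 + 0)/7 - 5*(66 + 0)²/7)*(1/467927) = (-5/7 - 5/7*66 - 5/7*66²)*(1/467927) = (-5/7 - 330/7 - 5/7*4356)*(1/467927) = (-5/7 - 330/7 - 21780/7)*(1/467927) = -22115/7*1/467927 = -22115/3275489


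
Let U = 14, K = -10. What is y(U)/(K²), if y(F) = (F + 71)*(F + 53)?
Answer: 1139/20 ≈ 56.950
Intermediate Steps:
y(F) = (53 + F)*(71 + F) (y(F) = (71 + F)*(53 + F) = (53 + F)*(71 + F))
y(U)/(K²) = (3763 + 14² + 124*14)/((-10)²) = (3763 + 196 + 1736)/100 = 5695*(1/100) = 1139/20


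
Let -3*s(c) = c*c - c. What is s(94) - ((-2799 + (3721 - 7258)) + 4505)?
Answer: -1083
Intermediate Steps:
s(c) = -c**2/3 + c/3 (s(c) = -(c*c - c)/3 = -(c**2 - c)/3 = -c**2/3 + c/3)
s(94) - ((-2799 + (3721 - 7258)) + 4505) = (1/3)*94*(1 - 1*94) - ((-2799 + (3721 - 7258)) + 4505) = (1/3)*94*(1 - 94) - ((-2799 - 3537) + 4505) = (1/3)*94*(-93) - (-6336 + 4505) = -2914 - 1*(-1831) = -2914 + 1831 = -1083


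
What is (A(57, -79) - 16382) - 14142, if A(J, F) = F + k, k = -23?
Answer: -30626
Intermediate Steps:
A(J, F) = -23 + F (A(J, F) = F - 23 = -23 + F)
(A(57, -79) - 16382) - 14142 = ((-23 - 79) - 16382) - 14142 = (-102 - 16382) - 14142 = -16484 - 14142 = -30626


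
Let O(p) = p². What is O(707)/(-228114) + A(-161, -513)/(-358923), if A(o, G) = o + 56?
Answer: -59794450219/27291787074 ≈ -2.1909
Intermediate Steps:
A(o, G) = 56 + o
O(707)/(-228114) + A(-161, -513)/(-358923) = 707²/(-228114) + (56 - 161)/(-358923) = 499849*(-1/228114) - 105*(-1/358923) = -499849/228114 + 35/119641 = -59794450219/27291787074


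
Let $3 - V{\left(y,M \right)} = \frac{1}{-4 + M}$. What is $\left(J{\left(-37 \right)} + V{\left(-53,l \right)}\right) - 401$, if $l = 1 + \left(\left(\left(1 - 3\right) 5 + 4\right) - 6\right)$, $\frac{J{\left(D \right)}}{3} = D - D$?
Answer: $- \frac{5969}{15} \approx -397.93$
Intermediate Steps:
$J{\left(D \right)} = 0$ ($J{\left(D \right)} = 3 \left(D - D\right) = 3 \cdot 0 = 0$)
$l = -11$ ($l = 1 + \left(\left(\left(-2\right) 5 + 4\right) - 6\right) = 1 + \left(\left(-10 + 4\right) - 6\right) = 1 - 12 = -11$)
$V{\left(y,M \right)} = 3 - \frac{1}{-4 + M}$
$\left(J{\left(-37 \right)} + V{\left(-53,l \right)}\right) - 401 = \left(0 + \frac{-13 + 3 \left(-11\right)}{-4 - 11}\right) - 401 = \left(0 + \frac{-13 - 33}{-15}\right) - 401 = \left(0 - - \frac{46}{15}\right) - 401 = \left(0 + \frac{46}{15}\right) - 401 = \frac{46}{15} - 401 = - \frac{5969}{15}$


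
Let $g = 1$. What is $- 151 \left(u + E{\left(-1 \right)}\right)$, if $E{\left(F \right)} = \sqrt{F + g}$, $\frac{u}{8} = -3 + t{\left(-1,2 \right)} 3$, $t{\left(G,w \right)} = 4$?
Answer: $-10872$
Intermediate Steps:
$u = 72$ ($u = 8 \left(-3 + 4 \cdot 3\right) = 8 \left(-3 + 12\right) = 8 \cdot 9 = 72$)
$E{\left(F \right)} = \sqrt{1 + F}$ ($E{\left(F \right)} = \sqrt{F + 1} = \sqrt{1 + F}$)
$- 151 \left(u + E{\left(-1 \right)}\right) = - 151 \left(72 + \sqrt{1 - 1}\right) = - 151 \left(72 + \sqrt{0}\right) = - 151 \left(72 + 0\right) = \left(-151\right) 72 = -10872$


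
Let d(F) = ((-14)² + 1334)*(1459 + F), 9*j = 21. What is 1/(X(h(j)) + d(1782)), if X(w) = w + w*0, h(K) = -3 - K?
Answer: 3/14876174 ≈ 2.0166e-7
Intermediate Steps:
j = 7/3 (j = (⅑)*21 = 7/3 ≈ 2.3333)
d(F) = 2232270 + 1530*F (d(F) = (196 + 1334)*(1459 + F) = 1530*(1459 + F) = 2232270 + 1530*F)
X(w) = w (X(w) = w + 0 = w)
1/(X(h(j)) + d(1782)) = 1/((-3 - 1*7/3) + (2232270 + 1530*1782)) = 1/((-3 - 7/3) + (2232270 + 2726460)) = 1/(-16/3 + 4958730) = 1/(14876174/3) = 3/14876174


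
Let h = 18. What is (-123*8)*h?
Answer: -17712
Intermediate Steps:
(-123*8)*h = -123*8*18 = -41*24*18 = -984*18 = -17712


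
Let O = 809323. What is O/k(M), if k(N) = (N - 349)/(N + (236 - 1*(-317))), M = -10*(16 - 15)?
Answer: -439462389/359 ≈ -1.2241e+6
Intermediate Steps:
M = -10 (M = -10*1 = -10)
k(N) = (-349 + N)/(553 + N) (k(N) = (-349 + N)/(N + (236 + 317)) = (-349 + N)/(N + 553) = (-349 + N)/(553 + N))
O/k(M) = 809323/(((-349 - 10)/(553 - 10))) = 809323/((-359/543)) = 809323/(((1/543)*(-359))) = 809323/(-359/543) = 809323*(-543/359) = -439462389/359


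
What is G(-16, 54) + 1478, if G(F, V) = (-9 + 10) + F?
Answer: 1463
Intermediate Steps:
G(F, V) = 1 + F
G(-16, 54) + 1478 = (1 - 16) + 1478 = -15 + 1478 = 1463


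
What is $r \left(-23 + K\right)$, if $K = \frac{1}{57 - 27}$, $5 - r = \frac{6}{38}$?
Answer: $- \frac{31694}{285} \approx -111.21$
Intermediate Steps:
$r = \frac{92}{19}$ ($r = 5 - \frac{6}{38} = 5 - 6 \cdot \frac{1}{38} = 5 - \frac{3}{19} = \frac{92}{19} \approx 4.8421$)
$K = \frac{1}{30}$ ($K = \frac{1}{57 - 27} = \frac{1}{30} \approx 0.033333$)
$r \left(-23 + K\right) = \frac{92 \left(-23 + \frac{1}{30}\right)}{19} = \frac{92}{19} \left(- \frac{689}{30}\right) = - \frac{31694}{285}$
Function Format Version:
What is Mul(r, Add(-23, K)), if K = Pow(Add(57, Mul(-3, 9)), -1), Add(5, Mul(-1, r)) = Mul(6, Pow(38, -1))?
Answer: Rational(-31694, 285) ≈ -111.21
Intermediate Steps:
r = Rational(92, 19) (r = Add(5, Mul(-1, Mul(6, Pow(38, -1)))) = Add(5, Mul(-1, Mul(6, Rational(1, 38)))) = Add(5, Mul(-1, Rational(3, 19))) = Add(5, Rational(-3, 19)) = Rational(92, 19) ≈ 4.8421)
K = Rational(1, 30) (K = Pow(Add(57, -27), -1) = Pow(30, -1) = Rational(1, 30) ≈ 0.033333)
Mul(r, Add(-23, K)) = Mul(Rational(92, 19), Add(-23, Rational(1, 30))) = Mul(Rational(92, 19), Rational(-689, 30)) = Rational(-31694, 285)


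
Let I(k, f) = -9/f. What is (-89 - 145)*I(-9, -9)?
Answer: -234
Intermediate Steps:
(-89 - 145)*I(-9, -9) = (-89 - 145)*(-9/(-9)) = -(-2106)*(-1)/9 = -234*1 = -234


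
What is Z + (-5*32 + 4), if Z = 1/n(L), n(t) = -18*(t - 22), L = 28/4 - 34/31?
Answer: -1401161/8982 ≈ -156.00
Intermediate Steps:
L = 183/31 (L = 28*(1/4) - 34*1/31 = 7 - 34/31 = 183/31 ≈ 5.9032)
n(t) = 396 - 18*t (n(t) = -18*(-22 + t) = 396 - 18*t)
Z = 31/8982 (Z = 1/(396 - 18*183/31) = 1/(396 - 3294/31) = 1/(8982/31) = 31/8982 ≈ 0.0034513)
Z + (-5*32 + 4) = 31/8982 + (-5*32 + 4) = 31/8982 + (-160 + 4) = 31/8982 - 156 = -1401161/8982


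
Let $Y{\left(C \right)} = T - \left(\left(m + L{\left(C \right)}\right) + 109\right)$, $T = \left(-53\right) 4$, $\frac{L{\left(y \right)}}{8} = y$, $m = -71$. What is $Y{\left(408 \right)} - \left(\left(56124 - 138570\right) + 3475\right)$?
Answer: $75457$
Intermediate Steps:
$L{\left(y \right)} = 8 y$
$T = -212$
$Y{\left(C \right)} = -250 - 8 C$ ($Y{\left(C \right)} = -212 - \left(\left(-71 + 8 C\right) + 109\right) = -212 - \left(38 + 8 C\right) = -250 - 8 C$)
$Y{\left(408 \right)} - \left(\left(56124 - 138570\right) + 3475\right) = \left(-250 - 3264\right) - \left(\left(56124 - 138570\right) + 3475\right) = \left(-250 - 3264\right) - \left(-82446 + 3475\right) = -3514 - -78971 = -3514 + 78971 = 75457$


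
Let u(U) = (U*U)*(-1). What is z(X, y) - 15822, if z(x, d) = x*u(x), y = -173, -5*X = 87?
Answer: -1319247/125 ≈ -10554.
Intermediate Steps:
X = -87/5 (X = -⅕*87 = -87/5 ≈ -17.400)
u(U) = -U² (u(U) = U²*(-1) = -U²)
z(x, d) = -x³ (z(x, d) = x*(-x²) = -x³)
z(X, y) - 15822 = -(-87/5)³ - 15822 = -1*(-658503/125) - 15822 = 658503/125 - 15822 = -1319247/125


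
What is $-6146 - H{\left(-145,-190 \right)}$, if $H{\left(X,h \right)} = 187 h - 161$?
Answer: $29545$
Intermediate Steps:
$H{\left(X,h \right)} = -161 + 187 h$
$-6146 - H{\left(-145,-190 \right)} = -6146 - \left(-161 + 187 \left(-190\right)\right) = -6146 - \left(-161 - 35530\right) = -6146 - -35691 = -6146 + 35691 = 29545$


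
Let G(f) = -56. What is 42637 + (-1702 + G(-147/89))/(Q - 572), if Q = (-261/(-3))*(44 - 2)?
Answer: 65702738/1541 ≈ 42636.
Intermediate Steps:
Q = 3654 (Q = -261*(-1/3)*42 = 87*42 = 3654)
42637 + (-1702 + G(-147/89))/(Q - 572) = 42637 + (-1702 - 56)/(3654 - 572) = 42637 - 1758/3082 = 42637 - 1758*1/3082 = 42637 - 879/1541 = 65702738/1541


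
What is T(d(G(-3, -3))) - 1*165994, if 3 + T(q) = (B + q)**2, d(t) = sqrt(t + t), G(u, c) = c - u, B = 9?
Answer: -165916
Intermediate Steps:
d(t) = sqrt(2)*sqrt(t) (d(t) = sqrt(2*t) = sqrt(2)*sqrt(t))
T(q) = -3 + (9 + q)**2
T(d(G(-3, -3))) - 1*165994 = (-3 + (9 + sqrt(2)*sqrt(-3 - 1*(-3)))**2) - 1*165994 = (-3 + (9 + sqrt(2)*sqrt(-3 + 3))**2) - 165994 = (-3 + (9 + sqrt(2)*sqrt(0))**2) - 165994 = (-3 + (9 + sqrt(2)*0)**2) - 165994 = (-3 + (9 + 0)**2) - 165994 = (-3 + 9**2) - 165994 = (-3 + 81) - 165994 = 78 - 165994 = -165916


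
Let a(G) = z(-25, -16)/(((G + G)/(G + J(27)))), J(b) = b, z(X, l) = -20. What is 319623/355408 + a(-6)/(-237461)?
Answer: 10840793989/12056505584 ≈ 0.89917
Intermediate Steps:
a(G) = -10*(27 + G)/G (a(G) = -20*(G + 27)/(G + G) = -20*(27 + G)/(2*G) = -10*(27 + G)/G)
319623/355408 + a(-6)/(-237461) = 319623/355408 + (-10 - 270/(-6))/(-237461) = 319623*(1/355408) + (-10 - 270*(-⅙))*(-1/237461) = 319623/355408 + (-10 + 45)*(-1/237461) = 319623/355408 + 35*(-1/237461) = 319623/355408 - 5/33923 = 10840793989/12056505584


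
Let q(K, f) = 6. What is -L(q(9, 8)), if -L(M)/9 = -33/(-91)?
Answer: 297/91 ≈ 3.2637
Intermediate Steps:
L(M) = -297/91 (L(M) = -(-297)/(-91) = -(-297)*(-1)/91 = -9*33/91 = -297/91)
-L(q(9, 8)) = -1*(-297/91) = 297/91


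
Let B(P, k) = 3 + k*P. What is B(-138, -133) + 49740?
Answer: 68097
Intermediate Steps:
B(P, k) = 3 + P*k
B(-138, -133) + 49740 = (3 - 138*(-133)) + 49740 = (3 + 18354) + 49740 = 18357 + 49740 = 68097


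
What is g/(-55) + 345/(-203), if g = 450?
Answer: -22065/2233 ≈ -9.8813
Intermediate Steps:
g/(-55) + 345/(-203) = 450/(-55) + 345/(-203) = 450*(-1/55) + 345*(-1/203) = -90/11 - 345/203 = -22065/2233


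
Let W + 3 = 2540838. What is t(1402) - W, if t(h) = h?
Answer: -2539433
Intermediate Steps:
W = 2540835 (W = -3 + 2540838 = 2540835)
t(1402) - W = 1402 - 1*2540835 = 1402 - 2540835 = -2539433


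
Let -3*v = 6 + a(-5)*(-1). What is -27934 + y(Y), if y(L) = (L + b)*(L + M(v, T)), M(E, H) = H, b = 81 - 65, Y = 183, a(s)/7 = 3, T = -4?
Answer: 7687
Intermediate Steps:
a(s) = 21 (a(s) = 7*3 = 21)
v = 5 (v = -(6 + 21*(-1))/3 = -(6 - 21)/3 = -⅓*(-15) = 5)
b = 16
y(L) = (-4 + L)*(16 + L) (y(L) = (L + 16)*(L - 4) = (16 + L)*(-4 + L) = (-4 + L)*(16 + L))
-27934 + y(Y) = -27934 + (-64 + 183² + 12*183) = -27934 + (-64 + 33489 + 2196) = -27934 + 35621 = 7687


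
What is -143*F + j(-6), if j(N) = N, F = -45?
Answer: 6429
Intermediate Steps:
-143*F + j(-6) = -143*(-45) - 6 = 6435 - 6 = 6429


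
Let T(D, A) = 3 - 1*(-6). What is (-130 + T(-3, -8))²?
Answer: 14641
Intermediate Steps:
T(D, A) = 9 (T(D, A) = 3 + 6 = 9)
(-130 + T(-3, -8))² = (-130 + 9)² = (-121)² = 14641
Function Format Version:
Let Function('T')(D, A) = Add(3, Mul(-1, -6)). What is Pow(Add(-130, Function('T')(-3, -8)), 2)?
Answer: 14641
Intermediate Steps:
Function('T')(D, A) = 9 (Function('T')(D, A) = Add(3, 6) = 9)
Pow(Add(-130, Function('T')(-3, -8)), 2) = Pow(Add(-130, 9), 2) = Pow(-121, 2) = 14641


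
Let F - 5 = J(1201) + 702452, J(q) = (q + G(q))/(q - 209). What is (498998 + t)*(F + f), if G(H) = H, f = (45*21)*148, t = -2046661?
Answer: -646598794908079/496 ≈ -1.3036e+12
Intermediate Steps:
f = 139860 (f = 945*148 = 139860)
J(q) = 2*q/(-209 + q) (J(q) = (q + q)/(q - 209) = (2*q)/(-209 + q) = 2*q/(-209 + q))
F = 348419873/496 (F = 5 + (2*1201/(-209 + 1201) + 702452) = 5 + (2*1201/992 + 702452) = 5 + (2*1201*(1/992) + 702452) = 5 + (1201/496 + 702452) = 5 + 348417393/496 = 348419873/496 ≈ 7.0246e+5)
(498998 + t)*(F + f) = (498998 - 2046661)*(348419873/496 + 139860) = -1547663*417790433/496 = -646598794908079/496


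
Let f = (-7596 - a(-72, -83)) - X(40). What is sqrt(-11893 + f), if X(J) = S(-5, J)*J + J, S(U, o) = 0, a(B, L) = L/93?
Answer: I*sqrt(168898602)/93 ≈ 139.74*I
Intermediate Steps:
a(B, L) = L/93 (a(B, L) = L*(1/93) = L/93)
X(J) = J (X(J) = 0*J + J = 0 + J = J)
f = -710065/93 (f = (-7596 - (-83)/93) - 1*40 = (-7596 - 1*(-83/93)) - 40 = (-7596 + 83/93) - 40 = -706345/93 - 40 = -710065/93 ≈ -7635.1)
sqrt(-11893 + f) = sqrt(-11893 - 710065/93) = sqrt(-1816114/93) = I*sqrt(168898602)/93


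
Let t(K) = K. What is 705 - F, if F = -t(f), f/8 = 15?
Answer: 825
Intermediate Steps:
f = 120 (f = 8*15 = 120)
F = -120 (F = -1*120 = -120)
705 - F = 705 - 1*(-120) = 705 + 120 = 825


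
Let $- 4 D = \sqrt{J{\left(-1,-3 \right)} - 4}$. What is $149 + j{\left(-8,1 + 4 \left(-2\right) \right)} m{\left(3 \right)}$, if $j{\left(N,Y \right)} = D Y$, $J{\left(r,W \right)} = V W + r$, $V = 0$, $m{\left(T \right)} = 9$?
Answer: $149 + \frac{63 i \sqrt{5}}{4} \approx 149.0 + 35.218 i$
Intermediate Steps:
$J{\left(r,W \right)} = r$ ($J{\left(r,W \right)} = 0 W + r = 0 + r = r$)
$D = - \frac{i \sqrt{5}}{4}$ ($D = - \frac{\sqrt{-1 - 4}}{4} = - \frac{\sqrt{-5}}{4} = - \frac{i \sqrt{5}}{4} \approx - 0.55902 i$)
$j{\left(N,Y \right)} = - \frac{i Y \sqrt{5}}{4}$ ($j{\left(N,Y \right)} = - \frac{i \sqrt{5}}{4} Y = - \frac{i Y \sqrt{5}}{4}$)
$149 + j{\left(-8,1 + 4 \left(-2\right) \right)} m{\left(3 \right)} = 149 + - \frac{i \left(1 + 4 \left(-2\right)\right) \sqrt{5}}{4} \cdot 9 = 149 + - \frac{i \left(1 - 8\right) \sqrt{5}}{4} \cdot 9 = 149 + \left(- \frac{1}{4}\right) i \left(-7\right) \sqrt{5} \cdot 9 = 149 + \frac{7 i \sqrt{5}}{4} \cdot 9 = 149 + \frac{63 i \sqrt{5}}{4}$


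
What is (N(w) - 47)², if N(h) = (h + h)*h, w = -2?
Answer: 1521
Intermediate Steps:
N(h) = 2*h² (N(h) = (2*h)*h = 2*h²)
(N(w) - 47)² = (2*(-2)² - 47)² = (2*4 - 47)² = (8 - 47)² = (-39)² = 1521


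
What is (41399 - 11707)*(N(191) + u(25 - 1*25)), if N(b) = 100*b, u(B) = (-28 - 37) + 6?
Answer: 565365372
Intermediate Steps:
u(B) = -59 (u(B) = -65 + 6 = -59)
(41399 - 11707)*(N(191) + u(25 - 1*25)) = (41399 - 11707)*(100*191 - 59) = 29692*(19100 - 59) = 29692*19041 = 565365372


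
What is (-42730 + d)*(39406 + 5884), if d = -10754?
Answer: -2422290360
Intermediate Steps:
(-42730 + d)*(39406 + 5884) = (-42730 - 10754)*(39406 + 5884) = -53484*45290 = -2422290360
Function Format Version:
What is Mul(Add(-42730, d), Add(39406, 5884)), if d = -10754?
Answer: -2422290360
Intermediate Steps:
Mul(Add(-42730, d), Add(39406, 5884)) = Mul(Add(-42730, -10754), Add(39406, 5884)) = Mul(-53484, 45290) = -2422290360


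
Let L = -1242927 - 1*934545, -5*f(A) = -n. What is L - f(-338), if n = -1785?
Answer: -2177115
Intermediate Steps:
f(A) = -357 (f(A) = -(-1)*(-1785)/5 = -⅕*1785 = -357)
L = -2177472 (L = -1242927 - 934545 = -2177472)
L - f(-338) = -2177472 - 1*(-357) = -2177472 + 357 = -2177115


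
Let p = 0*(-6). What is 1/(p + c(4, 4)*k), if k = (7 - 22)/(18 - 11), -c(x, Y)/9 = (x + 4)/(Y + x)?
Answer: 7/135 ≈ 0.051852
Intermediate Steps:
c(x, Y) = -9*(4 + x)/(Y + x) (c(x, Y) = -9*(x + 4)/(Y + x) = -9*(4 + x)/(Y + x))
p = 0
k = -15/7 ≈ -2.1429
1/(p + c(4, 4)*k) = 1/(0 + (9*(-4 - 1*4)/(4 + 4))*(-15/7)) = 1/(0 + (9*(-4 - 4)/8)*(-15/7)) = 1/(0 + (9*(1/8)*(-8))*(-15/7)) = 1/(0 - 9*(-15/7)) = 1/(0 + 135/7) = 1/(135/7) = 7/135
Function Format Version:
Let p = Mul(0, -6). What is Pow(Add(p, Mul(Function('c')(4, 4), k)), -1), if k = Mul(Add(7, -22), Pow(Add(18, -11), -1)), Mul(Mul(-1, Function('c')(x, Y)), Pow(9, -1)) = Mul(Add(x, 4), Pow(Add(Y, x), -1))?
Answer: Rational(7, 135) ≈ 0.051852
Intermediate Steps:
Function('c')(x, Y) = Mul(-9, Pow(Add(Y, x), -1), Add(4, x)) (Function('c')(x, Y) = Mul(-9, Mul(Add(x, 4), Pow(Add(Y, x), -1))) = Mul(-9, Mul(Add(4, x), Pow(Add(Y, x), -1))) = Mul(-9, Mul(Pow(Add(Y, x), -1), Add(4, x))) = Mul(-9, Pow(Add(Y, x), -1), Add(4, x)))
p = 0
k = Rational(-15, 7) (k = Mul(-15, Pow(7, -1)) = Mul(-15, Rational(1, 7)) = Rational(-15, 7) ≈ -2.1429)
Pow(Add(p, Mul(Function('c')(4, 4), k)), -1) = Pow(Add(0, Mul(Mul(9, Pow(Add(4, 4), -1), Add(-4, Mul(-1, 4))), Rational(-15, 7))), -1) = Pow(Add(0, Mul(Mul(9, Pow(8, -1), Add(-4, -4)), Rational(-15, 7))), -1) = Pow(Add(0, Mul(Mul(9, Rational(1, 8), -8), Rational(-15, 7))), -1) = Pow(Add(0, Mul(-9, Rational(-15, 7))), -1) = Pow(Add(0, Rational(135, 7)), -1) = Pow(Rational(135, 7), -1) = Rational(7, 135)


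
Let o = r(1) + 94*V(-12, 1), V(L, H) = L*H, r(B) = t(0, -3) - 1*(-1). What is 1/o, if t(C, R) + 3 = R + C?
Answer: -1/1133 ≈ -0.00088261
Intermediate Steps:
t(C, R) = -3 + C + R (t(C, R) = -3 + (R + C) = -3 + (C + R) = -3 + C + R)
r(B) = -5 (r(B) = (-3 + 0 - 3) - 1*(-1) = -6 + 1 = -5)
V(L, H) = H*L
o = -1133 (o = -5 + 94*(1*(-12)) = -5 + 94*(-12) = -5 - 1128 = -1133)
1/o = 1/(-1133) = -1/1133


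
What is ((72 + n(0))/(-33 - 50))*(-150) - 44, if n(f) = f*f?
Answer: 7148/83 ≈ 86.120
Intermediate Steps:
n(f) = f**2
((72 + n(0))/(-33 - 50))*(-150) - 44 = ((72 + 0**2)/(-33 - 50))*(-150) - 44 = ((72 + 0)/(-83))*(-150) - 44 = (72*(-1/83))*(-150) - 44 = -72/83*(-150) - 44 = 10800/83 - 44 = 7148/83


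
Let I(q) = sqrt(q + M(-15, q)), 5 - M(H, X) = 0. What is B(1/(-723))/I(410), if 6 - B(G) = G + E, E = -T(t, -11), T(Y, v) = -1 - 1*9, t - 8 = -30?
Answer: -2891*sqrt(415)/300045 ≈ -0.19628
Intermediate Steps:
t = -22 (t = 8 - 30 = -22)
M(H, X) = 5 (M(H, X) = 5 - 1*0 = 5 + 0 = 5)
T(Y, v) = -10 (T(Y, v) = -1 - 9 = -10)
E = 10 (E = -1*(-10) = 10)
I(q) = sqrt(5 + q) (I(q) = sqrt(q + 5) = sqrt(5 + q))
B(G) = -4 - G (B(G) = 6 - (G + 10) = 6 - (10 + G) = 6 + (-10 - G) = -4 - G)
B(1/(-723))/I(410) = (-4 - 1/(-723))/(sqrt(5 + 410)) = (-4 - 1*(-1/723))/(sqrt(415)) = (-4 + 1/723)*(sqrt(415)/415) = -2891*sqrt(415)/300045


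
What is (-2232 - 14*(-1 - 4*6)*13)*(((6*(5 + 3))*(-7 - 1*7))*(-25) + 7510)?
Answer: 56350580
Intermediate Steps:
(-2232 - 14*(-1 - 4*6)*13)*(((6*(5 + 3))*(-7 - 1*7))*(-25) + 7510) = (-2232 - 14*(-1 - 24)*13)*(((6*8)*(-7 - 7))*(-25) + 7510) = (-2232 - 14*(-25)*13)*((48*(-14))*(-25) + 7510) = (-2232 + 350*13)*(-672*(-25) + 7510) = (-2232 + 4550)*(16800 + 7510) = 2318*24310 = 56350580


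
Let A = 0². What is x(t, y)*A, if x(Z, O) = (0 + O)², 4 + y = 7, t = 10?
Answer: 0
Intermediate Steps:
y = 3 (y = -4 + 7 = 3)
A = 0
x(Z, O) = O²
x(t, y)*A = 3²*0 = 9*0 = 0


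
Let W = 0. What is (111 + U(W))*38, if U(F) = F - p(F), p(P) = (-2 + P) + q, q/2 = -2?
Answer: 4446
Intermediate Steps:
q = -4 (q = 2*(-2) = -4)
p(P) = -6 + P (p(P) = (-2 + P) - 4 = -6 + P)
U(F) = 6 (U(F) = F - (-6 + F) = F + (6 - F) = 6)
(111 + U(W))*38 = (111 + 6)*38 = 117*38 = 4446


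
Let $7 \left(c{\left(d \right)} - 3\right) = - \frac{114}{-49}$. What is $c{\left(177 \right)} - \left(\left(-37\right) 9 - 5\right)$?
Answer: $\frac{117077}{343} \approx 341.33$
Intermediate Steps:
$c{\left(d \right)} = \frac{1143}{343}$ ($c{\left(d \right)} = 3 + \frac{\left(-114\right) \frac{1}{-49}}{7} = 3 + \frac{\left(-114\right) \left(- \frac{1}{49}\right)}{7} = 3 + \frac{1}{7} \cdot \frac{114}{49} = 3 + \frac{114}{343} = \frac{1143}{343}$)
$c{\left(177 \right)} - \left(\left(-37\right) 9 - 5\right) = \frac{1143}{343} - \left(\left(-37\right) 9 - 5\right) = \frac{1143}{343} - \left(-333 - 5\right) = \frac{1143}{343} - -338 = \frac{1143}{343} + 338 = \frac{117077}{343}$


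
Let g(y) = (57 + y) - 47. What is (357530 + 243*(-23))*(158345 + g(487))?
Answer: 55903012322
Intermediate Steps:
g(y) = 10 + y
(357530 + 243*(-23))*(158345 + g(487)) = (357530 + 243*(-23))*(158345 + (10 + 487)) = (357530 - 5589)*(158345 + 497) = 351941*158842 = 55903012322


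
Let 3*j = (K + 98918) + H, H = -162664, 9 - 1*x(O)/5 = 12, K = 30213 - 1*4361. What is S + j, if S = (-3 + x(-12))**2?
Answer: -36922/3 ≈ -12307.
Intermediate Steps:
K = 25852 (K = 30213 - 4361 = 25852)
x(O) = -15 (x(O) = 45 - 5*12 = 45 - 60 = -15)
S = 324 (S = (-3 - 15)**2 = (-18)**2 = 324)
j = -37894/3 (j = ((25852 + 98918) - 162664)/3 = (124770 - 162664)/3 = (1/3)*(-37894) = -37894/3 ≈ -12631.)
S + j = 324 - 37894/3 = -36922/3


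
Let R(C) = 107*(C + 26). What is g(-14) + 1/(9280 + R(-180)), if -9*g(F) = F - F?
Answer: -1/7198 ≈ -0.00013893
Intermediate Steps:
g(F) = 0 (g(F) = -(F - F)/9 = -⅑*0 = 0)
R(C) = 2782 + 107*C (R(C) = 107*(26 + C) = 2782 + 107*C)
g(-14) + 1/(9280 + R(-180)) = 0 + 1/(9280 + (2782 + 107*(-180))) = 0 + 1/(9280 + (2782 - 19260)) = 0 + 1/(9280 - 16478) = 0 + 1/(-7198) = 0 - 1/7198 = -1/7198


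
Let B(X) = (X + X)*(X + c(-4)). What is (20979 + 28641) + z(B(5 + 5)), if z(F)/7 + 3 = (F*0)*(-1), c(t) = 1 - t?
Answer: 49599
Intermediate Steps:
B(X) = 2*X*(5 + X) (B(X) = (X + X)*(X + (1 - 1*(-4))) = (2*X)*(X + (1 + 4)) = (2*X)*(X + 5) = (2*X)*(5 + X) = 2*X*(5 + X))
z(F) = -21 (z(F) = -21 + 7*((F*0)*(-1)) = -21 + 7*(0*(-1)) = -21 + 7*0 = -21 + 0 = -21)
(20979 + 28641) + z(B(5 + 5)) = (20979 + 28641) - 21 = 49620 - 21 = 49599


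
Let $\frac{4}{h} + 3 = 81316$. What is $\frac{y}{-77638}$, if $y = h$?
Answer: $- \frac{2}{3156489347} \approx -6.3361 \cdot 10^{-10}$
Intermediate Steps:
$h = \frac{4}{81313}$ ($h = \frac{4}{-3 + 81316} = \frac{4}{81313} \approx 4.9193 \cdot 10^{-5}$)
$y = \frac{4}{81313} \approx 4.9193 \cdot 10^{-5}$
$\frac{y}{-77638} = \frac{4}{81313 \left(-77638\right)} = \frac{4}{81313} \left(- \frac{1}{77638}\right) = - \frac{2}{3156489347}$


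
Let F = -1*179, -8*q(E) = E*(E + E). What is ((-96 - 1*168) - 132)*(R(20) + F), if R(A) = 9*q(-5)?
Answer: 93159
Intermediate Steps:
q(E) = -E²/4 (q(E) = -E*(E + E)/8 = -E*2*E/8 = -E²/4)
F = -179
R(A) = -225/4 (R(A) = 9*(-¼*(-5)²) = 9*(-¼*25) = 9*(-25/4) = -225/4)
((-96 - 1*168) - 132)*(R(20) + F) = ((-96 - 1*168) - 132)*(-225/4 - 179) = ((-96 - 168) - 132)*(-941/4) = (-264 - 132)*(-941/4) = -396*(-941/4) = 93159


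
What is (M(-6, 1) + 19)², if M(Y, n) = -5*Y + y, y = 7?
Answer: 3136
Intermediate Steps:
M(Y, n) = 7 - 5*Y (M(Y, n) = -5*Y + 7 = 7 - 5*Y)
(M(-6, 1) + 19)² = ((7 - 5*(-6)) + 19)² = ((7 + 30) + 19)² = (37 + 19)² = 56² = 3136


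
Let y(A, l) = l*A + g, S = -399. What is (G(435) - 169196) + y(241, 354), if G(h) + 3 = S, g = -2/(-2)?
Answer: -84283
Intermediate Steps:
g = 1 (g = -2*(-1/2) = 1)
G(h) = -402 (G(h) = -3 - 399 = -402)
y(A, l) = 1 + A*l (y(A, l) = l*A + 1 = A*l + 1 = 1 + A*l)
(G(435) - 169196) + y(241, 354) = (-402 - 169196) + (1 + 241*354) = -169598 + (1 + 85314) = -169598 + 85315 = -84283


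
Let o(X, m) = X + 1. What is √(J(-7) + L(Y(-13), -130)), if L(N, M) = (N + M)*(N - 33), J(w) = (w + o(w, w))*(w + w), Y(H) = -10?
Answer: √6202 ≈ 78.753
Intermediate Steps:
o(X, m) = 1 + X
J(w) = 2*w*(1 + 2*w) (J(w) = (w + (1 + w))*(w + w) = (1 + 2*w)*(2*w) = 2*w*(1 + 2*w))
L(N, M) = (-33 + N)*(M + N) (L(N, M) = (M + N)*(-33 + N) = (-33 + N)*(M + N))
√(J(-7) + L(Y(-13), -130)) = √(2*(-7)*(1 + 2*(-7)) + ((-10)² - 33*(-130) - 33*(-10) - 130*(-10))) = √(2*(-7)*(1 - 14) + (100 + 4290 + 330 + 1300)) = √(2*(-7)*(-13) + 6020) = √(182 + 6020) = √6202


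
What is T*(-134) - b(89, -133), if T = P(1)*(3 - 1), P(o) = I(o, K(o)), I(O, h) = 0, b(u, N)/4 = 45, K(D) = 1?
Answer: -180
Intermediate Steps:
b(u, N) = 180 (b(u, N) = 4*45 = 180)
P(o) = 0
T = 0 (T = 0*(3 - 1) = 0*2 = 0)
T*(-134) - b(89, -133) = 0*(-134) - 1*180 = 0 - 180 = -180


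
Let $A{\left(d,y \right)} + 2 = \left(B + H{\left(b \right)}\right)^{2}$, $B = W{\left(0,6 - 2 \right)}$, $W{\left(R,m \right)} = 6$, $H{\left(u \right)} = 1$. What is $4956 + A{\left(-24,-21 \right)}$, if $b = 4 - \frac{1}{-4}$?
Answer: $5003$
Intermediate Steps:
$b = \frac{17}{4}$ ($b = 4 - - \frac{1}{4} = 4 + \frac{1}{4} = \frac{17}{4} \approx 4.25$)
$B = 6$
$A{\left(d,y \right)} = 47$ ($A{\left(d,y \right)} = -2 + \left(6 + 1\right)^{2} = -2 + 7^{2} = -2 + 49 = 47$)
$4956 + A{\left(-24,-21 \right)} = 4956 + 47 = 5003$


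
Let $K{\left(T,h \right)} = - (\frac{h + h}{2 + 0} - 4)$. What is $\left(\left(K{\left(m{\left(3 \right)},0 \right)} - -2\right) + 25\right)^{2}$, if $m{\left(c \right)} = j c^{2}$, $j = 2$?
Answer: $961$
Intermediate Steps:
$m{\left(c \right)} = 2 c^{2}$
$K{\left(T,h \right)} = 4 - h$ ($K{\left(T,h \right)} = - (\frac{2 h}{2} - 4) = - (2 h \frac{1}{2} - 4) = - (h - 4) = - (-4 + h) = 4 - h$)
$\left(\left(K{\left(m{\left(3 \right)},0 \right)} - -2\right) + 25\right)^{2} = \left(\left(\left(4 - 0\right) - -2\right) + 25\right)^{2} = \left(\left(\left(4 + 0\right) + 2\right) + 25\right)^{2} = \left(\left(4 + 2\right) + 25\right)^{2} = \left(6 + 25\right)^{2} = 31^{2} = 961$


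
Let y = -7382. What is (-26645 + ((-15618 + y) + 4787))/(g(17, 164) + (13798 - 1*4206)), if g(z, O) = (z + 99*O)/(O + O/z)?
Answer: -132420816/28591885 ≈ -4.6314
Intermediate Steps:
g(z, O) = (z + 99*O)/(O + O/z)
(-26645 + ((-15618 + y) + 4787))/(g(17, 164) + (13798 - 1*4206)) = (-26645 + ((-15618 - 7382) + 4787))/(17*(17 + 99*164)/(164*(1 + 17)) + (13798 - 1*4206)) = (-26645 + (-23000 + 4787))/(17*(1/164)*(17 + 16236)/18 + (13798 - 4206)) = (-26645 - 18213)/(17*(1/164)*(1/18)*16253 + 9592) = -44858/(276301/2952 + 9592) = -44858/28591885/2952 = -44858*2952/28591885 = -132420816/28591885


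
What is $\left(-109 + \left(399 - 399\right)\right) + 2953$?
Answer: $2844$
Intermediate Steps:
$\left(-109 + \left(399 - 399\right)\right) + 2953 = \left(-109 + 0\right) + 2953 = -109 + 2953 = 2844$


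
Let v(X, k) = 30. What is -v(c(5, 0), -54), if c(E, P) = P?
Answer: -30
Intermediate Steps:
-v(c(5, 0), -54) = -1*30 = -30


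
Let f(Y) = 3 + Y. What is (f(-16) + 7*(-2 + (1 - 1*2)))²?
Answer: 1156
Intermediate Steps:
(f(-16) + 7*(-2 + (1 - 1*2)))² = ((3 - 16) + 7*(-2 + (1 - 1*2)))² = (-13 + 7*(-2 + (1 - 2)))² = (-13 + 7*(-2 - 1))² = (-13 + 7*(-3))² = (-13 - 21)² = (-34)² = 1156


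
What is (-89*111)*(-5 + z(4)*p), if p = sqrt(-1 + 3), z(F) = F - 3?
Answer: 49395 - 9879*sqrt(2) ≈ 35424.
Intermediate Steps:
z(F) = -3 + F
p = sqrt(2) ≈ 1.4142
(-89*111)*(-5 + z(4)*p) = (-89*111)*(-5 + (-3 + 4)*sqrt(2)) = -9879*(-5 + 1*sqrt(2)) = -9879*(-5 + sqrt(2)) = 49395 - 9879*sqrt(2)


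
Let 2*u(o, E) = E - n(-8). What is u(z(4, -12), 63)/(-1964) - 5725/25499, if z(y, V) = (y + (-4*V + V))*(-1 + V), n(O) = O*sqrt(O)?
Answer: -24094237/100160072 - 2*I*sqrt(2)/491 ≈ -0.24056 - 0.0057605*I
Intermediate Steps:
n(O) = O**(3/2)
z(y, V) = (-1 + V)*(y - 3*V) (z(y, V) = (y - 3*V)*(-1 + V) = (-1 + V)*(y - 3*V))
u(o, E) = E/2 + 8*I*sqrt(2) (u(o, E) = (E - (-8)**(3/2))/2 = (E - (-16)*I*sqrt(2))/2 = (E + 16*I*sqrt(2))/2 = E/2 + 8*I*sqrt(2))
u(z(4, -12), 63)/(-1964) - 5725/25499 = ((1/2)*63 + 8*I*sqrt(2))/(-1964) - 5725/25499 = (63/2 + 8*I*sqrt(2))*(-1/1964) - 5725*1/25499 = (-63/3928 - 2*I*sqrt(2)/491) - 5725/25499 = -24094237/100160072 - 2*I*sqrt(2)/491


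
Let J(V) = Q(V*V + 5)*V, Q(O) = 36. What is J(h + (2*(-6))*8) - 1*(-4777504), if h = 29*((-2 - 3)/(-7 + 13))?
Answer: 4773178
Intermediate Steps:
h = -145/6 (h = 29*(-5/6) = 29*(-5*⅙) = 29*(-⅚) = -145/6 ≈ -24.167)
J(V) = 36*V
J(h + (2*(-6))*8) - 1*(-4777504) = 36*(-145/6 + (2*(-6))*8) - 1*(-4777504) = 36*(-145/6 - 12*8) + 4777504 = 36*(-145/6 - 96) + 4777504 = 36*(-721/6) + 4777504 = -4326 + 4777504 = 4773178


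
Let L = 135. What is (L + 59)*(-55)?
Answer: -10670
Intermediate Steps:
(L + 59)*(-55) = (135 + 59)*(-55) = 194*(-55) = -10670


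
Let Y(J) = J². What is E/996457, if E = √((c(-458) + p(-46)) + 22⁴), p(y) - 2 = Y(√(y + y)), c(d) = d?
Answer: 2*√58427/996457 ≈ 0.00048515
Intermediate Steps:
p(y) = 2 + 2*y (p(y) = 2 + (√(y + y))² = 2 + (√(2*y))² = 2 + (√2*√y)² = 2 + 2*y)
E = 2*√58427 (E = √((-458 + (2 + 2*(-46))) + 22⁴) = √((-458 + (2 - 92)) + 234256) = √((-458 - 90) + 234256) = √(-548 + 234256) = √233708 = 2*√58427 ≈ 483.43)
E/996457 = (2*√58427)/996457 = (2*√58427)*(1/996457) = 2*√58427/996457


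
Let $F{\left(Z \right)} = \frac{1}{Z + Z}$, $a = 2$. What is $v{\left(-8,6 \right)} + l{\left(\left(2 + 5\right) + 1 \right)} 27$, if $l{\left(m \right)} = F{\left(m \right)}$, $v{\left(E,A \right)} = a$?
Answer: $\frac{59}{16} \approx 3.6875$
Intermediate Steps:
$F{\left(Z \right)} = \frac{1}{2 Z}$
$v{\left(E,A \right)} = 2$
$l{\left(m \right)} = \frac{1}{2 m}$
$v{\left(-8,6 \right)} + l{\left(\left(2 + 5\right) + 1 \right)} 27 = 2 + \frac{1}{2 \left(\left(2 + 5\right) + 1\right)} 27 = 2 + \frac{1}{2 \left(7 + 1\right)} 27 = 2 + \frac{1}{2 \cdot 8} \cdot 27 = 2 + \frac{1}{2} \cdot \frac{1}{8} \cdot 27 = 2 + \frac{1}{16} \cdot 27 = 2 + \frac{27}{16} = \frac{59}{16}$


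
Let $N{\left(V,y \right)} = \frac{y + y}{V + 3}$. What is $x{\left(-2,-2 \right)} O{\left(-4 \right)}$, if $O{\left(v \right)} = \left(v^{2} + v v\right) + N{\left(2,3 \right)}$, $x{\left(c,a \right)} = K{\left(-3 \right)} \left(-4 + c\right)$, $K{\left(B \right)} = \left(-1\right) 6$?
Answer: $\frac{5976}{5} \approx 1195.2$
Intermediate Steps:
$K{\left(B \right)} = -6$
$N{\left(V,y \right)} = \frac{2 y}{3 + V}$
$x{\left(c,a \right)} = 24 - 6 c$ ($x{\left(c,a \right)} = - 6 \left(-4 + c\right) = 24 - 6 c$)
$O{\left(v \right)} = \frac{6}{5} + 2 v^{2}$ ($O{\left(v \right)} = \left(v^{2} + v v\right) + 2 \cdot 3 \frac{1}{3 + 2} = \left(v^{2} + v^{2}\right) + 2 \cdot 3 \cdot \frac{1}{5} = 2 v^{2} + 2 \cdot 3 \cdot \frac{1}{5} = 2 v^{2} + \frac{6}{5} = \frac{6}{5} + 2 v^{2}$)
$x{\left(-2,-2 \right)} O{\left(-4 \right)} = \left(24 - -12\right) \left(\frac{6}{5} + 2 \left(-4\right)^{2}\right) = \left(24 + 12\right) \left(\frac{6}{5} + 2 \cdot 16\right) = 36 \left(\frac{6}{5} + 32\right) = 36 \cdot \frac{166}{5} = \frac{5976}{5}$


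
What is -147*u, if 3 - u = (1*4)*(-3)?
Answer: -2205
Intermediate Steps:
u = 15 (u = 3 - 1*4*(-3) = 3 - 4*(-3) = 3 - 1*(-12) = 3 + 12 = 15)
-147*u = -147*15 = -2205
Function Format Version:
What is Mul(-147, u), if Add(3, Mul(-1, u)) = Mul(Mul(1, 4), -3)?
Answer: -2205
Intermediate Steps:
u = 15 (u = Add(3, Mul(-1, Mul(Mul(1, 4), -3))) = Add(3, Mul(-1, Mul(4, -3))) = Add(3, Mul(-1, -12)) = Add(3, 12) = 15)
Mul(-147, u) = Mul(-147, 15) = -2205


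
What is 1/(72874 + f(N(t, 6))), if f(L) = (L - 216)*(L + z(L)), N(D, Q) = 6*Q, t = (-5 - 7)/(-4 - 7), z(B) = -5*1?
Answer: 1/67294 ≈ 1.4860e-5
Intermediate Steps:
z(B) = -5
t = 12/11 (t = -12/(-11) = -12*(-1/11) = 12/11 ≈ 1.0909)
f(L) = (-216 + L)*(-5 + L) (f(L) = (L - 216)*(L - 5) = (-216 + L)*(-5 + L))
1/(72874 + f(N(t, 6))) = 1/(72874 + (1080 + (6*6)² - 1326*6)) = 1/(72874 + (1080 + 36² - 221*36)) = 1/(72874 + (1080 + 1296 - 7956)) = 1/(72874 - 5580) = 1/67294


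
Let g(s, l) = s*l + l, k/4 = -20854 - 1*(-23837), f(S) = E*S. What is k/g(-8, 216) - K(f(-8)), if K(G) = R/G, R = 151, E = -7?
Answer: -2287/216 ≈ -10.588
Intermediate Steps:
f(S) = -7*S
k = 11932 (k = 4*(-20854 - 1*(-23837)) = 4*(-20854 + 23837) = 4*2983 = 11932)
K(G) = 151/G
g(s, l) = l + l*s (g(s, l) = l*s + l = l + l*s)
k/g(-8, 216) - K(f(-8)) = 11932/((216*(1 - 8))) - 151/((-7*(-8))) = 11932/((216*(-7))) - 151/56 = 11932/(-1512) - 151/56 = 11932*(-1/1512) - 1*151/56 = -2983/378 - 151/56 = -2287/216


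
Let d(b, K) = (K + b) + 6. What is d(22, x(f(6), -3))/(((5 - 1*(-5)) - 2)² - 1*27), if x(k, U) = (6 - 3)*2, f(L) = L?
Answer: 34/37 ≈ 0.91892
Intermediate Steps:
x(k, U) = 6 (x(k, U) = 3*2 = 6)
d(b, K) = 6 + K + b
d(22, x(f(6), -3))/(((5 - 1*(-5)) - 2)² - 1*27) = (6 + 6 + 22)/(((5 - 1*(-5)) - 2)² - 1*27) = 34/(((5 + 5) - 2)² - 27) = 34/((10 - 2)² - 27) = 34/(8² - 27) = 34/(64 - 27) = 34/37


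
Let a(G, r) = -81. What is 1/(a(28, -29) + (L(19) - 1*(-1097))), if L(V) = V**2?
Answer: 1/1377 ≈ 0.00072622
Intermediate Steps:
1/(a(28, -29) + (L(19) - 1*(-1097))) = 1/(-81 + (19**2 - 1*(-1097))) = 1/(-81 + (361 + 1097)) = 1/(-81 + 1458) = 1/1377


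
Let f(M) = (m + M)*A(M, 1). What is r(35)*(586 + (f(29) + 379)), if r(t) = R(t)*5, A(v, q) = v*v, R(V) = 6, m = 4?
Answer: 861540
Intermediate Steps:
A(v, q) = v**2
r(t) = 30 (r(t) = 6*5 = 30)
f(M) = M**2*(4 + M) (f(M) = (4 + M)*M**2 = M**2*(4 + M))
r(35)*(586 + (f(29) + 379)) = 30*(586 + (29**2*(4 + 29) + 379)) = 30*(586 + (841*33 + 379)) = 30*(586 + (27753 + 379)) = 30*(586 + 28132) = 30*28718 = 861540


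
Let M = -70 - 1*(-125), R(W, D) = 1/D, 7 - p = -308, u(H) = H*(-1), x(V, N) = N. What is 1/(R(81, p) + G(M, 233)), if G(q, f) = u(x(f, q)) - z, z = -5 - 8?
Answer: -315/13229 ≈ -0.023811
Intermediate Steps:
z = -13
u(H) = -H
p = 315 (p = 7 - 1*(-308) = 7 + 308 = 315)
M = 55 (M = -70 + 125 = 55)
G(q, f) = 13 - q (G(q, f) = -q - 1*(-13) = -q + 13 = 13 - q)
1/(R(81, p) + G(M, 233)) = 1/(1/315 + (13 - 1*55)) = 1/(1/315 + (13 - 55)) = 1/(1/315 - 42) = 1/(-13229/315) = -315/13229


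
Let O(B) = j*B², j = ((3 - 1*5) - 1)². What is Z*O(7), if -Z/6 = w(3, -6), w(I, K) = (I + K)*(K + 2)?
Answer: -31752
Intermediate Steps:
j = 9 (j = ((3 - 5) - 1)² = (-2 - 1)² = (-3)² = 9)
w(I, K) = (2 + K)*(I + K) (w(I, K) = (I + K)*(2 + K) = (2 + K)*(I + K))
O(B) = 9*B²
Z = -72 (Z = -6*((-6)² + 2*3 + 2*(-6) + 3*(-6)) = -6*(36 + 6 - 12 - 18) = -6*12 = -72)
Z*O(7) = -648*7² = -648*49 = -72*441 = -31752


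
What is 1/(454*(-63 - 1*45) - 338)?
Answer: -1/49370 ≈ -2.0255e-5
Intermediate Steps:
1/(454*(-63 - 1*45) - 338) = 1/(454*(-63 - 45) - 338) = 1/(454*(-108) - 338) = 1/(-49032 - 338) = 1/(-49370) = -1/49370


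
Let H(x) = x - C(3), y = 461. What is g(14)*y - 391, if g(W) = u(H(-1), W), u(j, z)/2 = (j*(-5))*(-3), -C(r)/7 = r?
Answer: 276209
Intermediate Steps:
C(r) = -7*r
H(x) = 21 + x (H(x) = x - (-7)*3 = x - 1*(-21) = x + 21 = 21 + x)
u(j, z) = 30*j (u(j, z) = 2*((j*(-5))*(-3)) = 2*(-5*j*(-3)) = 2*(15*j) = 30*j)
g(W) = 600 (g(W) = 30*(21 - 1) = 30*20 = 600)
g(14)*y - 391 = 600*461 - 391 = 276600 - 391 = 276209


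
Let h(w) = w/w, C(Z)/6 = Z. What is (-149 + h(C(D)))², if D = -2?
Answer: 21904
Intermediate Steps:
C(Z) = 6*Z
h(w) = 1
(-149 + h(C(D)))² = (-149 + 1)² = (-148)² = 21904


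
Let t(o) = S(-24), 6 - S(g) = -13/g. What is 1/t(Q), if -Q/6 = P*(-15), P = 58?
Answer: 24/131 ≈ 0.18321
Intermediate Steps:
Q = 5220 (Q = -348*(-15) = -6*(-870) = 5220)
S(g) = 6 + 13/g (S(g) = 6 - (-13)/g = 6 + 13/g)
t(o) = 131/24 (t(o) = 6 + 13/(-24) = 6 + 13*(-1/24) = 6 - 13/24 = 131/24)
1/t(Q) = 1/(131/24) = 24/131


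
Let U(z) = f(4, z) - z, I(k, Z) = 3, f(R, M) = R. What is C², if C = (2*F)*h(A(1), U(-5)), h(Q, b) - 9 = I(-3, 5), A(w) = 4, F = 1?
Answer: 576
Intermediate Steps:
U(z) = 4 - z
h(Q, b) = 12 (h(Q, b) = 9 + 3 = 12)
C = 24 (C = (2*1)*12 = 2*12 = 24)
C² = 24² = 576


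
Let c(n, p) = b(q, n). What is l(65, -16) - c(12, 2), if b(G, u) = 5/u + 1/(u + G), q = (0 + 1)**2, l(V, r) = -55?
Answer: -8657/156 ≈ -55.494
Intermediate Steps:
q = 1 (q = 1**2 = 1)
b(G, u) = 1/(G + u) + 5/u (b(G, u) = 5/u + 1/(G + u) = 1/(G + u) + 5/u)
c(n, p) = (5 + 6*n)/(n*(1 + n)) (c(n, p) = (5*1 + 6*n)/(n*(1 + n)) = (5 + 6*n)/(n*(1 + n)))
l(65, -16) - c(12, 2) = -55 - (5 + 6*12)/(12*(1 + 12)) = -55 - (5 + 72)/(12*13) = -55 - 77/(12*13) = -55 - 1*77/156 = -55 - 77/156 = -8657/156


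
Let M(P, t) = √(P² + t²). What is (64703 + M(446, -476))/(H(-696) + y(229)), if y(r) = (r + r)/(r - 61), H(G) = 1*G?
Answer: -5435052/58235 - 168*√106373/58235 ≈ -94.271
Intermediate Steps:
H(G) = G
y(r) = 2*r/(-61 + r) (y(r) = (2*r)/(-61 + r) = 2*r/(-61 + r))
(64703 + M(446, -476))/(H(-696) + y(229)) = (64703 + √(446² + (-476)²))/(-696 + 2*229/(-61 + 229)) = (64703 + √(198916 + 226576))/(-696 + 2*229/168) = (64703 + √425492)/(-696 + 2*229*(1/168)) = (64703 + 2*√106373)/(-696 + 229/84) = (64703 + 2*√106373)/(-58235/84) = (64703 + 2*√106373)*(-84/58235) = -5435052/58235 - 168*√106373/58235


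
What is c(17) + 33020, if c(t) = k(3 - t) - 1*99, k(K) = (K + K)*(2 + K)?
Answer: 33257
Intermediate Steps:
k(K) = 2*K*(2 + K) (k(K) = (2*K)*(2 + K) = 2*K*(2 + K))
c(t) = -99 + 2*(3 - t)*(5 - t) (c(t) = 2*(3 - t)*(2 + (3 - t)) - 1*99 = 2*(3 - t)*(5 - t) - 99 = -99 + 2*(3 - t)*(5 - t))
c(17) + 33020 = (-99 + 2*(-5 + 17)*(-3 + 17)) + 33020 = (-99 + 2*12*14) + 33020 = (-99 + 336) + 33020 = 237 + 33020 = 33257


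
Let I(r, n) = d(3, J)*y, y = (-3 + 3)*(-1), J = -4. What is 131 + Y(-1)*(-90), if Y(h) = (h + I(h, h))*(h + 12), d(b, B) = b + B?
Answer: 1121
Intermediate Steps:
d(b, B) = B + b
y = 0 (y = 0*(-1) = 0)
I(r, n) = 0 (I(r, n) = (-4 + 3)*0 = -1*0 = 0)
Y(h) = h*(12 + h) (Y(h) = (h + 0)*(h + 12) = h*(12 + h))
131 + Y(-1)*(-90) = 131 - (12 - 1)*(-90) = 131 - 1*11*(-90) = 131 - 11*(-90) = 131 + 990 = 1121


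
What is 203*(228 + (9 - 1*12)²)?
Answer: 48111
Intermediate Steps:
203*(228 + (9 - 1*12)²) = 203*(228 + (9 - 12)²) = 203*(228 + (-3)²) = 203*(228 + 9) = 203*237 = 48111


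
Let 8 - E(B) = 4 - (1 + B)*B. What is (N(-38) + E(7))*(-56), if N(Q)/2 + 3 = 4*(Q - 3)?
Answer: 15344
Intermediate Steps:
N(Q) = -30 + 8*Q (N(Q) = -6 + 2*(4*(Q - 3)) = -6 + 2*(4*(-3 + Q)) = -6 + 2*(-12 + 4*Q) = -6 + (-24 + 8*Q) = -30 + 8*Q)
E(B) = 4 + B*(1 + B) (E(B) = 8 - (4 - (1 + B)*B) = 8 - (4 - B*(1 + B)) = 8 + (-4 + B*(1 + B)) = 4 + B*(1 + B))
(N(-38) + E(7))*(-56) = ((-30 + 8*(-38)) + (4 + 7 + 7²))*(-56) = ((-30 - 304) + (4 + 7 + 49))*(-56) = (-334 + 60)*(-56) = -274*(-56) = 15344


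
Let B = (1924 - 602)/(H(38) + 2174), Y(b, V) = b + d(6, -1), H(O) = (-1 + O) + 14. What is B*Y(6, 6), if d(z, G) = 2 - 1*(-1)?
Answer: 11898/2225 ≈ 5.3474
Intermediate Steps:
H(O) = 13 + O
d(z, G) = 3 (d(z, G) = 2 + 1 = 3)
Y(b, V) = 3 + b (Y(b, V) = b + 3 = 3 + b)
B = 1322/2225 (B = (1924 - 602)/((13 + 38) + 2174) = 1322/(51 + 2174) = 1322/2225 ≈ 0.59416)
B*Y(6, 6) = 1322*(3 + 6)/2225 = (1322/2225)*9 = 11898/2225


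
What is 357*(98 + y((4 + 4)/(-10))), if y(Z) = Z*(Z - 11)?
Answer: 958902/25 ≈ 38356.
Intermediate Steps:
y(Z) = Z*(-11 + Z)
357*(98 + y((4 + 4)/(-10))) = 357*(98 + ((4 + 4)/(-10))*(-11 + (4 + 4)/(-10))) = 357*(98 + (8*(-⅒))*(-11 + 8*(-⅒))) = 357*(98 - 4*(-11 - ⅘)/5) = 357*(98 - ⅘*(-59/5)) = 357*(98 + 236/25) = 357*(2686/25) = 958902/25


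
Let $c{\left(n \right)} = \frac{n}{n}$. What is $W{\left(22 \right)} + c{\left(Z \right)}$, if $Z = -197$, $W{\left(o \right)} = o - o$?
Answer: $1$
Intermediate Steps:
$W{\left(o \right)} = 0$
$c{\left(n \right)} = 1$
$W{\left(22 \right)} + c{\left(Z \right)} = 0 + 1 = 1$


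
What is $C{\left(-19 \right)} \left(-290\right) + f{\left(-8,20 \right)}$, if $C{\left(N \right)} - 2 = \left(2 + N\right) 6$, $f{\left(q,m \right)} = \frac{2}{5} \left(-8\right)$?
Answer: $\frac{144984}{5} \approx 28997.0$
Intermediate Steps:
$f{\left(q,m \right)} = - \frac{16}{5}$ ($f{\left(q,m \right)} = 2 \cdot \frac{1}{5} \left(-8\right) = \frac{2}{5} \left(-8\right) = - \frac{16}{5}$)
$C{\left(N \right)} = 14 + 6 N$ ($C{\left(N \right)} = 2 + \left(2 + N\right) 6 = 2 + \left(12 + 6 N\right) = 14 + 6 N$)
$C{\left(-19 \right)} \left(-290\right) + f{\left(-8,20 \right)} = \left(14 + 6 \left(-19\right)\right) \left(-290\right) - \frac{16}{5} = \left(14 - 114\right) \left(-290\right) - \frac{16}{5} = \left(-100\right) \left(-290\right) - \frac{16}{5} = 29000 - \frac{16}{5} = \frac{144984}{5}$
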